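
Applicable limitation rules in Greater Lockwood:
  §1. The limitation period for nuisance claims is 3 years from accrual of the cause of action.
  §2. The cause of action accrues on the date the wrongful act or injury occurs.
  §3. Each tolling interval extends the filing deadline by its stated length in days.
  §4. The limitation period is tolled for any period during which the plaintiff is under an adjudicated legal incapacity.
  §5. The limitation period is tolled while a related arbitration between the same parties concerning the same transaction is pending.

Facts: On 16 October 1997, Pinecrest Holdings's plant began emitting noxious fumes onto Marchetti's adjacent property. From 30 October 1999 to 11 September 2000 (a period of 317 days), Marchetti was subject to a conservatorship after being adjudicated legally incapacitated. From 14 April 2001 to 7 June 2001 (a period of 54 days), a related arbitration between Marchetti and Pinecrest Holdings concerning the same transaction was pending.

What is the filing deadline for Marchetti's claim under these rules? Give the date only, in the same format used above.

22 October 2001

The limitation period began to run on 16 October 1997.
Adding the 3 years base period to 16 October 1997 gives a deadline of 16 October 2000, before any tolling.
The plaintiff's legal incapacity from 30 October 1999 to 11 September 2000 tolled the period for 317 days, extending the deadline to 29 August 2001.
The period was tolled for 54 days by the pending related arbitration (14 April 2001 to 7 June 2001), pushing the deadline to 22 October 2001.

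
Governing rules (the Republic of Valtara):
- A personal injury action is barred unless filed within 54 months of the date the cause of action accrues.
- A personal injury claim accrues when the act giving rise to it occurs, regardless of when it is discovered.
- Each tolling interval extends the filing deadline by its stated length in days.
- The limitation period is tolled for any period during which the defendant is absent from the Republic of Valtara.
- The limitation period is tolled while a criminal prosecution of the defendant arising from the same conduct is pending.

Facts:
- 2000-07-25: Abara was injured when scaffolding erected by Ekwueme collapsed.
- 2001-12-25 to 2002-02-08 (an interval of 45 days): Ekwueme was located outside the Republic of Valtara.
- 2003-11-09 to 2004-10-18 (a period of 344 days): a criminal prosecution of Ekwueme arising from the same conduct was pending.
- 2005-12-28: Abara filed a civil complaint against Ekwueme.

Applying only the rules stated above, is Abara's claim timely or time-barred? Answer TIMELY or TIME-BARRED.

The cause of action accrued on 2000-07-25, the date of the act.
54 months from 2000-07-25 is 2005-01-25.
Because the defendant's absence from the jurisdiction ran from 2001-12-25 to 2002-02-08, the deadline is extended by 45 days to 2005-03-11.
The period was tolled for 344 days by the pending criminal prosecution (2003-11-09 to 2004-10-18), pushing the deadline to 2006-02-18.
Filing on 2005-12-28 beat the 2006-02-18 deadline — the action is timely.

TIMELY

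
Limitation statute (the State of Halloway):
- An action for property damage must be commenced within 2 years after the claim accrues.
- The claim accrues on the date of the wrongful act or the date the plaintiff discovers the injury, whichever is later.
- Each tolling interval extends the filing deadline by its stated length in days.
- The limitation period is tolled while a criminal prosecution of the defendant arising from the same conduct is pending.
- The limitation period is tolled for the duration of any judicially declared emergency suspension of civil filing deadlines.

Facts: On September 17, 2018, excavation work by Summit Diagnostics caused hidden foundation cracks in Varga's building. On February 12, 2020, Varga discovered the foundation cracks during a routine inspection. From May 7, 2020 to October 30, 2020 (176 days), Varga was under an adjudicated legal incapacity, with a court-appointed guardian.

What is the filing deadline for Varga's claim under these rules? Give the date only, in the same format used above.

The claim accrued on February 12, 2020 — the later of the September 17, 2018 act and the February 12, 2020 discovery.
The untolled deadline — 2 years after February 12, 2020 — is February 12, 2022.
No stated provision tolls the period for the plaintiff's incapacity, so the interval from May 7, 2020 to October 30, 2020 has no effect on the deadline.

February 12, 2022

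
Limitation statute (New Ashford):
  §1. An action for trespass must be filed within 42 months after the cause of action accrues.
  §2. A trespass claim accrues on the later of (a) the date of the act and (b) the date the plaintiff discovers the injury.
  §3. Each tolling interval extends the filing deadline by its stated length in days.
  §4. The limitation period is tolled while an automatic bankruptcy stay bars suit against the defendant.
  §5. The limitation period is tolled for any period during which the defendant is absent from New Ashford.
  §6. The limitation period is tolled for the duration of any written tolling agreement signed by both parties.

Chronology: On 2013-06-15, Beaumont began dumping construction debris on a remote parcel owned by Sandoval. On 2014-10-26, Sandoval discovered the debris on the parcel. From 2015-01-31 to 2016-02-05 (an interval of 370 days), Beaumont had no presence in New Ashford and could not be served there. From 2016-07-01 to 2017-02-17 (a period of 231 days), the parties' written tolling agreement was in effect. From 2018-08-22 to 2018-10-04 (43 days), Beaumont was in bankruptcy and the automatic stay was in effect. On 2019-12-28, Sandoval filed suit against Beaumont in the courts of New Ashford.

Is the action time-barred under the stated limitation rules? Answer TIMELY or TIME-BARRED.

Because discovery on 2014-10-26 post-dates the 2013-06-15 act, accrual under the later-of rule falls on 2014-10-26.
Adding the 42 months base period to 2014-10-26 gives a deadline of 2018-04-26, before any tolling.
The defendant's absence from the jurisdiction from 2015-01-31 to 2016-02-05 tolled the period for 370 days, extending the deadline to 2019-05-01.
Because the written tolling agreement ran from 2016-07-01 to 2017-02-17, the deadline is extended by 231 days to 2019-12-18.
Because the automatic bankruptcy stay ran from 2018-08-22 to 2018-10-04, the deadline is extended by 43 days to 2020-01-30.
Sandoval filed on 2019-12-28, before the 2020-01-30 deadline, so the action is timely.

TIMELY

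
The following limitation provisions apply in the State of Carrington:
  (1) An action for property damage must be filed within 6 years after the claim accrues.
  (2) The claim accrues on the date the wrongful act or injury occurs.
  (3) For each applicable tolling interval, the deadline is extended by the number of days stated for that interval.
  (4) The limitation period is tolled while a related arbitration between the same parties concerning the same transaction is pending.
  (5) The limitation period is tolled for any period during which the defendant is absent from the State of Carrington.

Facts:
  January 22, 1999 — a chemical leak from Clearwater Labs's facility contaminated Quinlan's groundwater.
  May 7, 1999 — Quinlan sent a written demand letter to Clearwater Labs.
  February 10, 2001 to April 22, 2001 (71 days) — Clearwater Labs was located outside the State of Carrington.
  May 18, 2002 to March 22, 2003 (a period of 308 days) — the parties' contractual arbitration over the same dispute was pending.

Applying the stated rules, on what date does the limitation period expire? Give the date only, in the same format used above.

February 5, 2006

The claim accrued on January 22, 1999, the date of the act.
6 years from January 22, 1999 is January 22, 2005.
The period was tolled for 71 days by the defendant's absence from the jurisdiction (February 10, 2001 to April 22, 2001), pushing the deadline to April 3, 2005.
The period was tolled for 308 days by the pending related arbitration (May 18, 2002 to March 22, 2003), pushing the deadline to February 5, 2006.
The other events in the timeline have no effect on the limitation period under the stated rules.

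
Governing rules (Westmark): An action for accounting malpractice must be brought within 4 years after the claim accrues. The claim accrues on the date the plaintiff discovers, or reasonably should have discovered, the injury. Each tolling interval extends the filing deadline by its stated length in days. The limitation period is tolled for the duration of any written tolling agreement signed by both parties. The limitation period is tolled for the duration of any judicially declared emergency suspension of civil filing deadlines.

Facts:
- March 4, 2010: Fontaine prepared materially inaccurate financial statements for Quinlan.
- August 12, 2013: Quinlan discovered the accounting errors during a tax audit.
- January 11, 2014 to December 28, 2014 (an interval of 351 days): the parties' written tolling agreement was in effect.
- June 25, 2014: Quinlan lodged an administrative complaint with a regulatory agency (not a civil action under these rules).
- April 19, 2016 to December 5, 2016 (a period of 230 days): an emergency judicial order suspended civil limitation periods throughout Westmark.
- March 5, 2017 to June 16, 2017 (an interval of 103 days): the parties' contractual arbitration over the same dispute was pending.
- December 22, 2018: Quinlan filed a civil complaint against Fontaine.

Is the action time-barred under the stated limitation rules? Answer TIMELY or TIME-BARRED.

Under the discovery rule, the claim accrued on August 12, 2013, when Quinlan discovered the injury — not on the March 4, 2010 date of the underlying act.
4 years from August 12, 2013 is August 12, 2017.
The period was tolled for 351 days by the written tolling agreement (January 11, 2014 to December 28, 2014), pushing the deadline to July 29, 2018.
The emergency suspension of filing deadlines from April 19, 2016 to December 5, 2016 tolled the period for 230 days, extending the deadline to March 16, 2019.
Although a pending arbitration ran from March 5, 2017 to June 16, 2017, the stated rules do not make that a tolling event, so it is disregarded.
None of the other events listed affects the running of the period under the stated rules.
Quinlan filed on December 22, 2018, before the March 16, 2019 deadline, so the action is timely.

TIMELY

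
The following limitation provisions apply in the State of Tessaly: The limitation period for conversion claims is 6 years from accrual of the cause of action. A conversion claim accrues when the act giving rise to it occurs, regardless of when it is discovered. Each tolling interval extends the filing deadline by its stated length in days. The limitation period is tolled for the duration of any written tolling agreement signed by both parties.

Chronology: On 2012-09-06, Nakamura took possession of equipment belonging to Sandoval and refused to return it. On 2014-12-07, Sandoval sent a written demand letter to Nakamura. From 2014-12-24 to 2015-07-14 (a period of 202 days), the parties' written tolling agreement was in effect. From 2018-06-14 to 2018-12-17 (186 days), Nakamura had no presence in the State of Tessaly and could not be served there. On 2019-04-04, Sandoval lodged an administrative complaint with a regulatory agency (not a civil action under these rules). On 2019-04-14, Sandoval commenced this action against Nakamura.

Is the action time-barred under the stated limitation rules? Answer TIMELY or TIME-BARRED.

TIME-BARRED

The cause of action accrued on 2012-09-06, the date of the act.
The untolled deadline — 6 years after 2012-09-06 — is 2018-09-06.
Because the written tolling agreement ran from 2014-12-24 to 2015-07-14, the deadline is extended by 202 days to 2019-03-27.
Although the defendant's absence ran from 2018-06-14 to 2018-12-17, the stated rules do not make that a tolling event, so it is disregarded.
The other events in the timeline have no effect on the limitation period under the stated rules.
Filing on 2019-04-14 missed the 2019-03-27 deadline — the action is time-barred.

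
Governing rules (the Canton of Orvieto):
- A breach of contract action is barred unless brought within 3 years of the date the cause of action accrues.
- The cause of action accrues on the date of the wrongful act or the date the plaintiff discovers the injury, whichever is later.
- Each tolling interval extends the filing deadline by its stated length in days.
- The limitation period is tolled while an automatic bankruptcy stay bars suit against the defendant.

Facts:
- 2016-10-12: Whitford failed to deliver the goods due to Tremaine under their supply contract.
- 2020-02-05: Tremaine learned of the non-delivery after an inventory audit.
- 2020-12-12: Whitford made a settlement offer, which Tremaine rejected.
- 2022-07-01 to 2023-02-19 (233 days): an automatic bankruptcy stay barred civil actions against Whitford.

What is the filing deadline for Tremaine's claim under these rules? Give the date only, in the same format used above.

Because discovery on 2020-02-05 post-dates the 2016-10-12 act, accrual under the later-of rule falls on 2020-02-05.
The untolled deadline — 3 years after 2020-02-05 — is 2023-02-05.
Because the automatic bankruptcy stay ran from 2022-07-01 to 2023-02-19, the deadline is extended by 233 days to 2023-09-26.
Nothing else in the chronology tolls or restarts the period.

2023-09-26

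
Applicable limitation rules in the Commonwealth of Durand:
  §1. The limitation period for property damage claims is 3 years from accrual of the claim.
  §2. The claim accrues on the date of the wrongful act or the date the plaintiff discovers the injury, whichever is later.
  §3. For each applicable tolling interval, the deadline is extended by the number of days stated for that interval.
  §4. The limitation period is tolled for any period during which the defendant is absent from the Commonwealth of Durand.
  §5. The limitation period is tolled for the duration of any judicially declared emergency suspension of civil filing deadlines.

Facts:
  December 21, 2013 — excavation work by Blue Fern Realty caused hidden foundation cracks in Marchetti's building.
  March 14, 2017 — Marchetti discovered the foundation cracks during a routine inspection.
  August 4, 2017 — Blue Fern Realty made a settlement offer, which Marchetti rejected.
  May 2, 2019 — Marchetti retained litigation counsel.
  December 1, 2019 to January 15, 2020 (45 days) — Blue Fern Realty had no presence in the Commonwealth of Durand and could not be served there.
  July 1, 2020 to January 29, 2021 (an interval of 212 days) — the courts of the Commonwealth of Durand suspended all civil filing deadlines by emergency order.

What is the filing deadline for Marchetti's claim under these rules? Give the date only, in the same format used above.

April 28, 2020

The claim accrued on March 14, 2017 — the later of the December 21, 2013 act and the March 14, 2017 discovery.
Adding the 3 years base period to March 14, 2017 gives a deadline of March 14, 2020, before any tolling.
The period was tolled for 45 days by the defendant's absence from the jurisdiction (December 1, 2019 to January 15, 2020), pushing the deadline to April 28, 2020.
By the time the emergency suspension of filing deadlines began on July 1, 2020, the limitation period had already expired on April 28, 2020; that interval cannot revive it.
None of the other events listed affects the running of the period under the stated rules.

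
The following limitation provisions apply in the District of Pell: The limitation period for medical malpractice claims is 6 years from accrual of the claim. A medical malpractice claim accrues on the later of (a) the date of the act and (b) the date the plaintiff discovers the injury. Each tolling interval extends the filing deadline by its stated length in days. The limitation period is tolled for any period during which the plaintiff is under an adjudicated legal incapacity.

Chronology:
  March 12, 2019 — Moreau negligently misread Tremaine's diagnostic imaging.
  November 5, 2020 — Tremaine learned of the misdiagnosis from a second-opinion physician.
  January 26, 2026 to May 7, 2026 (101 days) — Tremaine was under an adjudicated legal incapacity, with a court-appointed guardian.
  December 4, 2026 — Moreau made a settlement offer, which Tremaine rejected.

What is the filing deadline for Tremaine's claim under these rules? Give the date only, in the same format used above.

Taking the later of the act (March 12, 2019) and discovery (November 5, 2020), the claim accrued on November 5, 2020.
Adding the 6 years base period to November 5, 2020 gives a deadline of November 5, 2026, before any tolling.
The period was tolled for 101 days by the plaintiff's legal incapacity (January 26, 2026 to May 7, 2026), pushing the deadline to February 14, 2027.
Nothing else in the chronology tolls or restarts the period.

February 14, 2027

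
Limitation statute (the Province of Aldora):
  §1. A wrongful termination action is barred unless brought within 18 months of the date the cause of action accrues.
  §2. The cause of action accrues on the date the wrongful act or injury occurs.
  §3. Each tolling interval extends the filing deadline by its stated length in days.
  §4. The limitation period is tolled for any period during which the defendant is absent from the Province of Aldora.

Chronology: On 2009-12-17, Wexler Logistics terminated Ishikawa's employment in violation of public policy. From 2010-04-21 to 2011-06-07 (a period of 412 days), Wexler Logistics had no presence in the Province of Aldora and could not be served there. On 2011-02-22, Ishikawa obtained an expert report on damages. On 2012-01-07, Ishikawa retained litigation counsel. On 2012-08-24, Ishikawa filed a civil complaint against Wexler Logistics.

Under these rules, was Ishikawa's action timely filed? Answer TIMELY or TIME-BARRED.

TIME-BARRED

The limitation period began to run on 2009-12-17.
The untolled deadline — 18 months after 2009-12-17 — is 2011-06-17.
The period was tolled for 412 days by the defendant's absence from the jurisdiction (2010-04-21 to 2011-06-07), pushing the deadline to 2012-08-02.
The other events in the timeline have no effect on the limitation period under the stated rules.
Filing on 2012-08-24 missed the 2012-08-02 deadline — the action is time-barred.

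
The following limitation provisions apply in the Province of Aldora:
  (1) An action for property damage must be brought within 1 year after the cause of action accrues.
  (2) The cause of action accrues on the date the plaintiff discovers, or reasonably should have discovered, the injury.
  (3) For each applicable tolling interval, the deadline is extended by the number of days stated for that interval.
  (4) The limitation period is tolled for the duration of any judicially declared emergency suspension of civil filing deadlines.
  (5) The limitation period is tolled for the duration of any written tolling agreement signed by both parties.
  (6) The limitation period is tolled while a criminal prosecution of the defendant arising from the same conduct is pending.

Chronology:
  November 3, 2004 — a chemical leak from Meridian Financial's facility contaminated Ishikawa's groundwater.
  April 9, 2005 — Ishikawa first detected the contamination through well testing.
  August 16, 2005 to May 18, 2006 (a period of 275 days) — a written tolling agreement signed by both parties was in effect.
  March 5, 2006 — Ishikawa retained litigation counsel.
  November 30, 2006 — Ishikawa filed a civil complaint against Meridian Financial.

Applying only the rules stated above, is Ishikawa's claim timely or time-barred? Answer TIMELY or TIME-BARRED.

TIMELY

Accrual is tied to discovery, so the period began on April 9, 2005 rather than on November 3, 2004 when the act occurred.
Adding the 1 year base period to April 9, 2005 gives a deadline of April 9, 2006, before any tolling.
The period was tolled for 275 days by the written tolling agreement (August 16, 2005 to May 18, 2006), pushing the deadline to January 9, 2007.
Nothing else in the chronology tolls or restarts the period.
The November 30, 2006 filing precedes the January 9, 2007 deadline; the claim is timely.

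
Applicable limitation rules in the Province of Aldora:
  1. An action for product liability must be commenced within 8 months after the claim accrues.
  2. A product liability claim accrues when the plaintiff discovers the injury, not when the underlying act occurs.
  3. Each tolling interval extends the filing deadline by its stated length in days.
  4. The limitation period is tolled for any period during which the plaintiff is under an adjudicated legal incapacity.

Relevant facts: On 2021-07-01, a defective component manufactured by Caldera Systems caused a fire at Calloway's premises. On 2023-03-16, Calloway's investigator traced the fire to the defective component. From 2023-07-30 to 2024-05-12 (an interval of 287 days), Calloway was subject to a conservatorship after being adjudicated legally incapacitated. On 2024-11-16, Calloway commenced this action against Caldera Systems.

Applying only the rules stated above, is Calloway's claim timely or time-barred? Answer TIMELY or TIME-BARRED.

TIME-BARRED

Under the discovery rule, the claim accrued on 2023-03-16, when Calloway discovered the injury — not on the 2021-07-01 date of the underlying act.
Adding the 8 months base period to 2023-03-16 gives a deadline of 2023-11-16, before any tolling.
The period was tolled for 287 days by the plaintiff's legal incapacity (2023-07-30 to 2024-05-12), pushing the deadline to 2024-08-29.
Calloway filed on 2024-11-16, after the 2024-08-29 deadline, so the action is time-barred.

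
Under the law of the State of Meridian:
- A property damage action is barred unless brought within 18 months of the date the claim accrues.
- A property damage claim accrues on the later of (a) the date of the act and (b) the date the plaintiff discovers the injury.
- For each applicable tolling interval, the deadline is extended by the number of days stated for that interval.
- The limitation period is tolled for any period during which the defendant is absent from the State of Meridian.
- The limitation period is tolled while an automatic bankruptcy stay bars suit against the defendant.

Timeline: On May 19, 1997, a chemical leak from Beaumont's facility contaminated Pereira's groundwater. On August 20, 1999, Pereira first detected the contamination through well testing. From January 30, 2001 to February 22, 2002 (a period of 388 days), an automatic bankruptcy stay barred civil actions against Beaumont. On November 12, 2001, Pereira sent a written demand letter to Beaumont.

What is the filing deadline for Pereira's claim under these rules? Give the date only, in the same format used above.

Taking the later of the act (May 19, 1997) and discovery (August 20, 1999), the claim accrued on August 20, 1999.
The untolled deadline — 18 months after August 20, 1999 — is February 20, 2001.
Because the automatic bankruptcy stay ran from January 30, 2001 to February 22, 2002, the deadline is extended by 388 days to March 15, 2002.
None of the other events listed affects the running of the period under the stated rules.

March 15, 2002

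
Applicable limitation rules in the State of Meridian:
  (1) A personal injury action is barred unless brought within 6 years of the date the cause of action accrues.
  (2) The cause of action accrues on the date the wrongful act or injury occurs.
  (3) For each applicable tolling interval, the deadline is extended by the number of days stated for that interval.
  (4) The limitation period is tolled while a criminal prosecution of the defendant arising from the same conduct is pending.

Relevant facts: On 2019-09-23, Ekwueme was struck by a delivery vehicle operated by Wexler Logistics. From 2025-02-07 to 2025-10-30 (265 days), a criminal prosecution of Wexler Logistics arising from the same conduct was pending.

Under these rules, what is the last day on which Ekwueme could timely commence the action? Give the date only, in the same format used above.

The cause of action accrued on 2019-09-23, the date of the act.
Adding the 6 years base period to 2019-09-23 gives a deadline of 2025-09-23, before any tolling.
The period was tolled for 265 days by the pending criminal prosecution (2025-02-07 to 2025-10-30), pushing the deadline to 2026-06-15.

2026-06-15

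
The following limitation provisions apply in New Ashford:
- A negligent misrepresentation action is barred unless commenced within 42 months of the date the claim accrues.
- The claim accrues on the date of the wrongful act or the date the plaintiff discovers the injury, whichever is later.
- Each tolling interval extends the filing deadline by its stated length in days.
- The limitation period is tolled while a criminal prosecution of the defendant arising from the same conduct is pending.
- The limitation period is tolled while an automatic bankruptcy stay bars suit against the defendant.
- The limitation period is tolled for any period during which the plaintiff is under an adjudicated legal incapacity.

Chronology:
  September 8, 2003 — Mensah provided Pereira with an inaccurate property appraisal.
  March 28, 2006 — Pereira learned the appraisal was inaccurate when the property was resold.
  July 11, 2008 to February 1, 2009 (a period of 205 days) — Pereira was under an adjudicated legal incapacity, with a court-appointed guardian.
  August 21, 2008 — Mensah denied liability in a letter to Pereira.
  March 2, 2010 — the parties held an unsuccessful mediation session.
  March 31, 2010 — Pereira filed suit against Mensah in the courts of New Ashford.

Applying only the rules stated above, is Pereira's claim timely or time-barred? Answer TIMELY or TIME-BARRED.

Because discovery on March 28, 2006 post-dates the September 8, 2003 act, accrual under the later-of rule falls on March 28, 2006.
42 months from March 28, 2006 is September 28, 2009.
The plaintiff's legal incapacity from July 11, 2008 to February 1, 2009 tolled the period for 205 days, extending the deadline to April 21, 2010.
The other events in the timeline have no effect on the limitation period under the stated rules.
Filing on March 31, 2010 beat the April 21, 2010 deadline — the action is timely.

TIMELY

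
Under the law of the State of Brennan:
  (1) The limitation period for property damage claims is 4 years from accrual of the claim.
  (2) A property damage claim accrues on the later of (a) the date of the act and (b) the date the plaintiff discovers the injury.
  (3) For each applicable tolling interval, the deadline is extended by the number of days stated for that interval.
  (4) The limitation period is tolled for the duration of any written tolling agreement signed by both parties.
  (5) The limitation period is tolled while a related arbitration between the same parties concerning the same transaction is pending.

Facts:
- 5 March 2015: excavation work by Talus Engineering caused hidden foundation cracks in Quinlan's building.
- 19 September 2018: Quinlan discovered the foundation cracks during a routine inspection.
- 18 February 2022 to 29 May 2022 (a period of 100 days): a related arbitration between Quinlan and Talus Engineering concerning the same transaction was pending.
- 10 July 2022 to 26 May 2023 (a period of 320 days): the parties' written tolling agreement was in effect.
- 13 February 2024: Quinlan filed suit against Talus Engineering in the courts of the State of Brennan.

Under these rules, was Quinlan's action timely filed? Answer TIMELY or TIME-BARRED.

TIME-BARRED

The claim accrued on 19 September 2018 — the later of the 5 March 2015 act and the 19 September 2018 discovery.
Adding the 4 years base period to 19 September 2018 gives a deadline of 19 September 2022, before any tolling.
The period was tolled for 100 days by the pending related arbitration (18 February 2022 to 29 May 2022), pushing the deadline to 28 December 2022.
The written tolling agreement from 10 July 2022 to 26 May 2023 tolled the period for 320 days, extending the deadline to 13 November 2023.
Filing on 13 February 2024 missed the 13 November 2023 deadline — the action is time-barred.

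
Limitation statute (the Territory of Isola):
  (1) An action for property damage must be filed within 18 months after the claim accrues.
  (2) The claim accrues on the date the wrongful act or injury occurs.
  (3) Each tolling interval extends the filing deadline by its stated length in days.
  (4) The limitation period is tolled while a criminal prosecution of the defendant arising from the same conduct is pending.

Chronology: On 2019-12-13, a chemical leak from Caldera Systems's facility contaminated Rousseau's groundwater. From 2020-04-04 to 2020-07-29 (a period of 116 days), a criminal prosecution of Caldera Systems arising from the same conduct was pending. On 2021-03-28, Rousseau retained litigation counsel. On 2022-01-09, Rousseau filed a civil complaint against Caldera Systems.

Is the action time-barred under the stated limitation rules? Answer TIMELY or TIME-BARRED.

TIME-BARRED

The claim accrued on 2019-12-13, the date of the act.
18 months from 2019-12-13 is 2021-06-13.
The period was tolled for 116 days by the pending criminal prosecution (2020-04-04 to 2020-07-29), pushing the deadline to 2021-10-07.
None of the other events listed affects the running of the period under the stated rules.
Filing on 2022-01-09 missed the 2021-10-07 deadline — the action is time-barred.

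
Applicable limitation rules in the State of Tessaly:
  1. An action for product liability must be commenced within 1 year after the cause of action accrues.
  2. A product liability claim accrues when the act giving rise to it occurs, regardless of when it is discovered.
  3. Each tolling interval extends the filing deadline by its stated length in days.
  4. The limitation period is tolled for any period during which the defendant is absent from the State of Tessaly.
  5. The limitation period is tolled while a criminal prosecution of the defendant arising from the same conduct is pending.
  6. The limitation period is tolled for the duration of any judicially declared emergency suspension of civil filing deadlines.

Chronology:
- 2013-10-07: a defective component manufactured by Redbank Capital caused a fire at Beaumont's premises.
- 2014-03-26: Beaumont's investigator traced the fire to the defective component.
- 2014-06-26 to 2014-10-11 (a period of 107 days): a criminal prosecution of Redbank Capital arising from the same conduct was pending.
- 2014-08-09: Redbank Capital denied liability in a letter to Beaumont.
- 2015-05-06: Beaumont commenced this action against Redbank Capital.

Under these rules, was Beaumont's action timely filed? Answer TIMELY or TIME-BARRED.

Because the rule ties accrual to occurrence, the claim accrued on 2013-10-07, not on the 2014-03-26 discovery date.
1 year from 2013-10-07 is 2014-10-07.
The period was tolled for 107 days by the pending criminal prosecution (2014-06-26 to 2014-10-11), pushing the deadline to 2015-01-22.
Nothing else in the chronology tolls or restarts the period.
Filing on 2015-05-06 missed the 2015-01-22 deadline — the action is time-barred.

TIME-BARRED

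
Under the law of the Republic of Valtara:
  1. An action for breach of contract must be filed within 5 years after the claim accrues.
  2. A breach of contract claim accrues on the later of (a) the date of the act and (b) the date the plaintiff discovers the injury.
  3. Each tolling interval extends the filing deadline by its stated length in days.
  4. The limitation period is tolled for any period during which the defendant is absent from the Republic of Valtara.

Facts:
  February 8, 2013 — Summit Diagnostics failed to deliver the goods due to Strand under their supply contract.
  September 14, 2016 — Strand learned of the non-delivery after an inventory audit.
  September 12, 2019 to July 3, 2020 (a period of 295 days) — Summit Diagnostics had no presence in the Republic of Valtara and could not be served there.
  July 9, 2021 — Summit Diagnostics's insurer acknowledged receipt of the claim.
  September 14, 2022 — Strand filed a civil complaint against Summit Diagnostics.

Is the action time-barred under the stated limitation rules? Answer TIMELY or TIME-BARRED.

The claim accrued on September 14, 2016 — the later of the February 8, 2013 act and the September 14, 2016 discovery.
5 years from September 14, 2016 is September 14, 2021.
Because the defendant's absence from the jurisdiction ran from September 12, 2019 to July 3, 2020, the deadline is extended by 295 days to July 6, 2022.
None of the other events listed affects the running of the period under the stated rules.
Strand filed on September 14, 2022, after the July 6, 2022 deadline, so the action is time-barred.

TIME-BARRED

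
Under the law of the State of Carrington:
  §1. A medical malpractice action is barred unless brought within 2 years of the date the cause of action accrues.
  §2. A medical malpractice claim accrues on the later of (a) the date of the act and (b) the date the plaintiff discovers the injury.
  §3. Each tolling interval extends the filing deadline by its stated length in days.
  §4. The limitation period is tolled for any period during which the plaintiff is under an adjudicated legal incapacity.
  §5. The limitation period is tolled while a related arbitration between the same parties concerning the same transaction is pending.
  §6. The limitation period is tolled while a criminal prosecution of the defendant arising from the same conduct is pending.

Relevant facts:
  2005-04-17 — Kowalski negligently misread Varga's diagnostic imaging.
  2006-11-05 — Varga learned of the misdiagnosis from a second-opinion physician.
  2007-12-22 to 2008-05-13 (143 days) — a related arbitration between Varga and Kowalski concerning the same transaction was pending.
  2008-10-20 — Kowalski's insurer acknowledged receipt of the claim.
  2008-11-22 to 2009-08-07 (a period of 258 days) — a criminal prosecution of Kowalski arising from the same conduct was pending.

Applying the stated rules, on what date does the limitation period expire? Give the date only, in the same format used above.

2009-12-11

Because discovery on 2006-11-05 post-dates the 2005-04-17 act, accrual under the later-of rule falls on 2006-11-05.
2 years from 2006-11-05 is 2008-11-05.
The pending related arbitration from 2007-12-22 to 2008-05-13 tolled the period for 143 days, extending the deadline to 2009-03-28.
The pending criminal prosecution from 2008-11-22 to 2009-08-07 tolled the period for 258 days, extending the deadline to 2009-12-11.
None of the other events listed affects the running of the period under the stated rules.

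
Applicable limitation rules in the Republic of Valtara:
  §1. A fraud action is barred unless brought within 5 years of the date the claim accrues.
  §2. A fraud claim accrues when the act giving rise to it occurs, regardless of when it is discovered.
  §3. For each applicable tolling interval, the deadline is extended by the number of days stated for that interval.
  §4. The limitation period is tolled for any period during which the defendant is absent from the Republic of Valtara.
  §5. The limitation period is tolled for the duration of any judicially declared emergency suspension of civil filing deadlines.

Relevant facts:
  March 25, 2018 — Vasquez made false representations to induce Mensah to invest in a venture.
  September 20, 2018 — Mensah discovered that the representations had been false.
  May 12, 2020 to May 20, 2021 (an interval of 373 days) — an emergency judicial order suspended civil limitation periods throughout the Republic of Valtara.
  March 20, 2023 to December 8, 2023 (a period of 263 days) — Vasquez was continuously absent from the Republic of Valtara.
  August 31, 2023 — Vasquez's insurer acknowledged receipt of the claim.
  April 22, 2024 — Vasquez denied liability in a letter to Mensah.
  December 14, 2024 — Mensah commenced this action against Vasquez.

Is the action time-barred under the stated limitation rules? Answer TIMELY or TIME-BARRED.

TIMELY

The claim accrued on March 25, 2018, when the wrongful act occurred; under the stated occurrence rule the September 20, 2018 discovery does not delay accrual.
5 years from March 25, 2018 is March 25, 2023.
The emergency suspension of filing deadlines from May 12, 2020 to May 20, 2021 tolled the period for 373 days, extending the deadline to April 1, 2024.
Because the defendant's absence from the jurisdiction ran from March 20, 2023 to December 8, 2023, the deadline is extended by 263 days to December 20, 2024.
The other events in the timeline have no effect on the limitation period under the stated rules.
Mensah filed on December 14, 2024, before the December 20, 2024 deadline, so the action is timely.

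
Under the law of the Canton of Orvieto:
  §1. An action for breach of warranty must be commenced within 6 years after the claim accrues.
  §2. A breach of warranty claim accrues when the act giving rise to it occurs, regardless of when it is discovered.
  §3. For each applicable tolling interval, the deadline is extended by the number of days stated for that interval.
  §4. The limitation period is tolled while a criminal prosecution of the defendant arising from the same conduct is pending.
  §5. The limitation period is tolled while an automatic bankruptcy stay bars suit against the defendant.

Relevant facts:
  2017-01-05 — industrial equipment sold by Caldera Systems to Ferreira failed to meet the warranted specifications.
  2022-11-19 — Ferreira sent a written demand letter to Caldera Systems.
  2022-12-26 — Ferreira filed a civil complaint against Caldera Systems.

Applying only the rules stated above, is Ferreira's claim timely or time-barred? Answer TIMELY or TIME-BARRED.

TIMELY

The claim accrued on 2017-01-05, when the wrongful act occurred.
6 years from 2017-01-05 is 2023-01-05.
Nothing else in the chronology tolls or restarts the period.
The 2022-12-26 filing precedes the 2023-01-05 deadline; the claim is timely.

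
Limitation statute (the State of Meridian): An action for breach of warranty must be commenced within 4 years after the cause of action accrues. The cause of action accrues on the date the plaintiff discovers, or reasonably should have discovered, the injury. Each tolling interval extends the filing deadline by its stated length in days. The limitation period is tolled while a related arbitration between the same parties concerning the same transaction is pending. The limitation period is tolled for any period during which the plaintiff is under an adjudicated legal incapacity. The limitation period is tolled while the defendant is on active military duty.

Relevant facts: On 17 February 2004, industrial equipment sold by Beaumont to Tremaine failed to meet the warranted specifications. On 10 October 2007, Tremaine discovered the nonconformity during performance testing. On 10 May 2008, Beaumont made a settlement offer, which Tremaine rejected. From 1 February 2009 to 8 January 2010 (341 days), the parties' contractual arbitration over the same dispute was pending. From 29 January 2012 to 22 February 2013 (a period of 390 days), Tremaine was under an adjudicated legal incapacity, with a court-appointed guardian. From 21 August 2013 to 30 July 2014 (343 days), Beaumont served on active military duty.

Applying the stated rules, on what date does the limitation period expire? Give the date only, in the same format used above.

18 September 2014

The claim did not accrue until Tremaine discovered the injury on 10 October 2007; the 17 February 2004 act date does not start the clock under the stated rule.
Adding the 4 years base period to 10 October 2007 gives a deadline of 10 October 2011, before any tolling.
The period was tolled for 341 days by the pending related arbitration (1 February 2009 to 8 January 2010), pushing the deadline to 15 September 2012.
The plaintiff's legal incapacity from 29 January 2012 to 22 February 2013 tolled the period for 390 days, extending the deadline to 10 October 2013.
Because the defendant's active military service ran from 21 August 2013 to 30 July 2014, the deadline is extended by 343 days to 18 September 2014.
Nothing else in the chronology tolls or restarts the period.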